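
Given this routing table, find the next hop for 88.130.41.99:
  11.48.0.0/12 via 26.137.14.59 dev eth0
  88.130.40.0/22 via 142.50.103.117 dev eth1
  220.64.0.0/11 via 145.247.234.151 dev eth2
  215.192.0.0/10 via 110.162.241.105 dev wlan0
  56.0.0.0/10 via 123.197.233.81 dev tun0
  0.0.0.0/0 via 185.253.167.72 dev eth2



Longest prefix match for 88.130.41.99:
  /12 11.48.0.0: no
  /22 88.130.40.0: MATCH
  /11 220.64.0.0: no
  /10 215.192.0.0: no
  /10 56.0.0.0: no
  /0 0.0.0.0: MATCH
Selected: next-hop 142.50.103.117 via eth1 (matched /22)


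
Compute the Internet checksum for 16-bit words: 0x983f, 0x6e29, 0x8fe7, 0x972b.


Sum all words (with carry folding):
+ 0x983f = 0x983f
+ 0x6e29 = 0x0669
+ 0x8fe7 = 0x9650
+ 0x972b = 0x2d7c
One's complement: ~0x2d7c
Checksum = 0xd283


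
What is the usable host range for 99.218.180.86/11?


Network: 99.192.0.0
Broadcast: 99.223.255.255
First usable = network + 1
Last usable = broadcast - 1
Range: 99.192.0.1 to 99.223.255.254


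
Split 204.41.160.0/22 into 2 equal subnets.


New prefix = 22 + 1 = 23
Each subnet has 512 addresses
  204.41.160.0/23
  204.41.162.0/23
Subnets: 204.41.160.0/23, 204.41.162.0/23


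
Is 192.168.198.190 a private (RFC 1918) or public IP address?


RFC 1918 private ranges:
  10.0.0.0/8 (10.0.0.0 - 10.255.255.255)
  172.16.0.0/12 (172.16.0.0 - 172.31.255.255)
  192.168.0.0/16 (192.168.0.0 - 192.168.255.255)
Private (in 192.168.0.0/16)


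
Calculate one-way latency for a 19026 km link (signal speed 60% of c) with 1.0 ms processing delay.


Speed = 0.6 * 3e5 km/s = 180000 km/s
Propagation delay = 19026 / 180000 = 0.1057 s = 105.7 ms
Processing delay = 1.0 ms
Total one-way latency = 106.7 ms


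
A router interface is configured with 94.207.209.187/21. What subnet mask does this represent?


/21 means 21 network bits, 11 host bits
Binary: 11111111111111111111100000000000
Mask: 255.255.248.0


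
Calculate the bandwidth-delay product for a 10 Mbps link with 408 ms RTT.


BDP = bandwidth * RTT
= 10 Mbps * 408 ms
= 10 * 1e6 * 408 / 1000 bits
= 4080000 bits
= 510000 bytes
= 498.0469 KB
BDP = 4080000 bits (510000 bytes)


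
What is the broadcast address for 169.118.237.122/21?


Network: 169.118.232.0/21
Host bits = 11
Set all host bits to 1:
Broadcast: 169.118.239.255


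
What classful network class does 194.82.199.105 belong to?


First octet: 194
Binary: 11000010
110xxxxx -> Class C (192-223)
Class C, default mask 255.255.255.0 (/24)


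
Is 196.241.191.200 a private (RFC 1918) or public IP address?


RFC 1918 private ranges:
  10.0.0.0/8 (10.0.0.0 - 10.255.255.255)
  172.16.0.0/12 (172.16.0.0 - 172.31.255.255)
  192.168.0.0/16 (192.168.0.0 - 192.168.255.255)
Public (not in any RFC 1918 range)


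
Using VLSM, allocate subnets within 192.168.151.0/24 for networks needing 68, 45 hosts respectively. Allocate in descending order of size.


68 hosts -> /25 (126 usable): 192.168.151.0/25
45 hosts -> /26 (62 usable): 192.168.151.128/26
Allocation: 192.168.151.0/25 (68 hosts, 126 usable); 192.168.151.128/26 (45 hosts, 62 usable)


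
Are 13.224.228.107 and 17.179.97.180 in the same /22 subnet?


Mask: 255.255.252.0
13.224.228.107 AND mask = 13.224.228.0
17.179.97.180 AND mask = 17.179.96.0
No, different subnets (13.224.228.0 vs 17.179.96.0)


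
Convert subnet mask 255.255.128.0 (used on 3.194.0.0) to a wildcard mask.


Subnet mask: 255.255.128.0
Wildcard = 255.255.255.255 - subnet mask
255 - 255 = 0
255 - 255 = 0
255 - 128 = 127
255 - 0 = 255
Wildcard: 0.0.127.255


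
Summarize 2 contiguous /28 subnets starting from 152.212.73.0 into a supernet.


Original prefix: /28
Number of subnets: 2 = 2^1
New prefix = 28 - 1 = 27
Supernet: 152.212.73.0/27


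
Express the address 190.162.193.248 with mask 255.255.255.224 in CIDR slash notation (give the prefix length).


Binary: 11111111.11111111.11111111.11100000
Count leading 1s
Prefix: /27


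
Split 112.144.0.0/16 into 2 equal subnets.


New prefix = 16 + 1 = 17
Each subnet has 32768 addresses
  112.144.0.0/17
  112.144.128.0/17
Subnets: 112.144.0.0/17, 112.144.128.0/17


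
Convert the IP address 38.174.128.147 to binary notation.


38 = 00100110
174 = 10101110
128 = 10000000
147 = 10010011
Binary: 00100110.10101110.10000000.10010011


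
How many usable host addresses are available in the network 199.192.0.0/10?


Host bits = 32 - 10 = 22
Total addresses = 2^22 = 4194304
Usable = total - 2 (network and broadcast)
Usable hosts: 4194302


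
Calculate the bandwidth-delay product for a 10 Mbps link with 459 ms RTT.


BDP = bandwidth * RTT
= 10 Mbps * 459 ms
= 10 * 1e6 * 459 / 1000 bits
= 4590000 bits
= 573750 bytes
= 560.3027 KB
BDP = 4590000 bits (573750 bytes)


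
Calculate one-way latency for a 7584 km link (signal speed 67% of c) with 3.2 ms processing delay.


Speed = 0.67 * 3e5 km/s = 201000 km/s
Propagation delay = 7584 / 201000 = 0.0377 s = 37.7313 ms
Processing delay = 3.2 ms
Total one-way latency = 40.9313 ms


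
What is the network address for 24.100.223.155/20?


IP:   00011000.01100100.11011111.10011011
Mask: 11111111.11111111.11110000.00000000
AND operation:
Net:  00011000.01100100.11010000.00000000
Network: 24.100.208.0/20


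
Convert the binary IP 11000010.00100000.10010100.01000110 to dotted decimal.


11000010 = 194
00100000 = 32
10010100 = 148
01000110 = 70
IP: 194.32.148.70


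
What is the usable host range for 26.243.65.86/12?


Network: 26.240.0.0
Broadcast: 26.255.255.255
First usable = network + 1
Last usable = broadcast - 1
Range: 26.240.0.1 to 26.255.255.254


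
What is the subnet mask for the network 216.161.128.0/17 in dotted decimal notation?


/17 means 17 network bits, 15 host bits
Binary: 11111111111111111000000000000000
Mask: 255.255.128.0


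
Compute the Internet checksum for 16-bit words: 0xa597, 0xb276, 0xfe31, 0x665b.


Sum all words (with carry folding):
+ 0xa597 = 0xa597
+ 0xb276 = 0x580e
+ 0xfe31 = 0x5640
+ 0x665b = 0xbc9b
One's complement: ~0xbc9b
Checksum = 0x4364


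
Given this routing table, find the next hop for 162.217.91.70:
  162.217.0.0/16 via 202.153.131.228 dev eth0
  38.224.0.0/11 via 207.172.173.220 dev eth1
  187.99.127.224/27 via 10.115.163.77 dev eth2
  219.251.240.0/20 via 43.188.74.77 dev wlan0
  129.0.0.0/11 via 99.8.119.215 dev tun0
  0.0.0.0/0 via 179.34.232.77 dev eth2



Longest prefix match for 162.217.91.70:
  /16 162.217.0.0: MATCH
  /11 38.224.0.0: no
  /27 187.99.127.224: no
  /20 219.251.240.0: no
  /11 129.0.0.0: no
  /0 0.0.0.0: MATCH
Selected: next-hop 202.153.131.228 via eth0 (matched /16)


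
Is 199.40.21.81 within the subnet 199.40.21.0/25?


Subnet network: 199.40.21.0
Test IP AND mask: 199.40.21.0
Yes, 199.40.21.81 is in 199.40.21.0/25


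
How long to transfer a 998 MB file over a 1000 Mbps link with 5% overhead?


Effective throughput = 1000 * (1 - 5/100) = 950 Mbps
File size in Mb = 998 * 8 = 7984 Mb
Time = 7984 / 950
Time = 8.4042 seconds


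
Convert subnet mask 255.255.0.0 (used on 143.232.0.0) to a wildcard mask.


Subnet mask: 255.255.0.0
Wildcard = 255.255.255.255 - subnet mask
255 - 255 = 0
255 - 255 = 0
255 - 0 = 255
255 - 0 = 255
Wildcard: 0.0.255.255


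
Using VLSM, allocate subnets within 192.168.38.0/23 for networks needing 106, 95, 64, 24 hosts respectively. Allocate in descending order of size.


106 hosts -> /25 (126 usable): 192.168.38.0/25
95 hosts -> /25 (126 usable): 192.168.38.128/25
64 hosts -> /25 (126 usable): 192.168.39.0/25
24 hosts -> /27 (30 usable): 192.168.39.128/27
Allocation: 192.168.38.0/25 (106 hosts, 126 usable); 192.168.38.128/25 (95 hosts, 126 usable); 192.168.39.0/25 (64 hosts, 126 usable); 192.168.39.128/27 (24 hosts, 30 usable)


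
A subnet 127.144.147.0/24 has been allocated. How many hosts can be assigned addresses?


Host bits = 32 - 24 = 8
Total addresses = 2^8 = 256
Usable = total - 2 (network and broadcast)
Usable hosts: 254


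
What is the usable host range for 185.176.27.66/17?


Network: 185.176.0.0
Broadcast: 185.176.127.255
First usable = network + 1
Last usable = broadcast - 1
Range: 185.176.0.1 to 185.176.127.254


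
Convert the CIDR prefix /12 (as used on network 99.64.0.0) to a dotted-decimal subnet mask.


/12 means 12 network bits, 20 host bits
Binary: 11111111111100000000000000000000
Mask: 255.240.0.0


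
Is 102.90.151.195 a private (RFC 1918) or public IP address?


RFC 1918 private ranges:
  10.0.0.0/8 (10.0.0.0 - 10.255.255.255)
  172.16.0.0/12 (172.16.0.0 - 172.31.255.255)
  192.168.0.0/16 (192.168.0.0 - 192.168.255.255)
Public (not in any RFC 1918 range)


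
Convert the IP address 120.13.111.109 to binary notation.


120 = 01111000
13 = 00001101
111 = 01101111
109 = 01101101
Binary: 01111000.00001101.01101111.01101101


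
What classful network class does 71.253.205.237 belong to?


First octet: 71
Binary: 01000111
0xxxxxxx -> Class A (1-126)
Class A, default mask 255.0.0.0 (/8)


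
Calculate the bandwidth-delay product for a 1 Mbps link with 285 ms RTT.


BDP = bandwidth * RTT
= 1 Mbps * 285 ms
= 1 * 1e6 * 285 / 1000 bits
= 285000 bits
= 35625 bytes
= 34.79 KB
BDP = 285000 bits (35625 bytes)


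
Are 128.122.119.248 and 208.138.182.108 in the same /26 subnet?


Mask: 255.255.255.192
128.122.119.248 AND mask = 128.122.119.192
208.138.182.108 AND mask = 208.138.182.64
No, different subnets (128.122.119.192 vs 208.138.182.64)


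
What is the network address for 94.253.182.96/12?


IP:   01011110.11111101.10110110.01100000
Mask: 11111111.11110000.00000000.00000000
AND operation:
Net:  01011110.11110000.00000000.00000000
Network: 94.240.0.0/12


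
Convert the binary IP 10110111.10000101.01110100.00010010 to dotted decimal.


10110111 = 183
10000101 = 133
01110100 = 116
00010010 = 18
IP: 183.133.116.18


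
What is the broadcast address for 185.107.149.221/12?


Network: 185.96.0.0/12
Host bits = 20
Set all host bits to 1:
Broadcast: 185.111.255.255


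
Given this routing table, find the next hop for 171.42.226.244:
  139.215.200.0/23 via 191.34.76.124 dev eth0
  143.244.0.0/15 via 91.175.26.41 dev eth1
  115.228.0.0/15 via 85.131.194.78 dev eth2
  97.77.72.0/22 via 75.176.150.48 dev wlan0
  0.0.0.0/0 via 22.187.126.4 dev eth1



Longest prefix match for 171.42.226.244:
  /23 139.215.200.0: no
  /15 143.244.0.0: no
  /15 115.228.0.0: no
  /22 97.77.72.0: no
  /0 0.0.0.0: MATCH
Selected: next-hop 22.187.126.4 via eth1 (matched /0)


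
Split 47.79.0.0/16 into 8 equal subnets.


New prefix = 16 + 3 = 19
Each subnet has 8192 addresses
  47.79.0.0/19
  47.79.32.0/19
  47.79.64.0/19
  47.79.96.0/19
  47.79.128.0/19
  47.79.160.0/19
  47.79.192.0/19
  47.79.224.0/19
Subnets: 47.79.0.0/19, 47.79.32.0/19, 47.79.64.0/19, 47.79.96.0/19, 47.79.128.0/19, 47.79.160.0/19, 47.79.192.0/19, 47.79.224.0/19


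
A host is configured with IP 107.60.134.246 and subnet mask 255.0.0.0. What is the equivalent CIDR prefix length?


Binary: 11111111.00000000.00000000.00000000
Count leading 1s
Prefix: /8


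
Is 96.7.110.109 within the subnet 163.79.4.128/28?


Subnet network: 163.79.4.128
Test IP AND mask: 96.7.110.96
No, 96.7.110.109 is not in 163.79.4.128/28


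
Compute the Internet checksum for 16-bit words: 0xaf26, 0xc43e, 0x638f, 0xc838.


Sum all words (with carry folding):
+ 0xaf26 = 0xaf26
+ 0xc43e = 0x7365
+ 0x638f = 0xd6f4
+ 0xc838 = 0x9f2d
One's complement: ~0x9f2d
Checksum = 0x60d2


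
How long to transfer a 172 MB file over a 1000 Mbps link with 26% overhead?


Effective throughput = 1000 * (1 - 26/100) = 740 Mbps
File size in Mb = 172 * 8 = 1376 Mb
Time = 1376 / 740
Time = 1.8595 seconds


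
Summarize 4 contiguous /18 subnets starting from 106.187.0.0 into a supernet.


Original prefix: /18
Number of subnets: 4 = 2^2
New prefix = 18 - 2 = 16
Supernet: 106.187.0.0/16


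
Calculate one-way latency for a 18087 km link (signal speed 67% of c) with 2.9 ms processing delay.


Speed = 0.67 * 3e5 km/s = 201000 km/s
Propagation delay = 18087 / 201000 = 0.09 s = 89.9851 ms
Processing delay = 2.9 ms
Total one-way latency = 92.8851 ms


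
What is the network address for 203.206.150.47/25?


IP:   11001011.11001110.10010110.00101111
Mask: 11111111.11111111.11111111.10000000
AND operation:
Net:  11001011.11001110.10010110.00000000
Network: 203.206.150.0/25


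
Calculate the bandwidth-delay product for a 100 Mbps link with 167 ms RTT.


BDP = bandwidth * RTT
= 100 Mbps * 167 ms
= 100 * 1e6 * 167 / 1000 bits
= 16700000 bits
= 2087500 bytes
= 2038.5742 KB
BDP = 16700000 bits (2087500 bytes)


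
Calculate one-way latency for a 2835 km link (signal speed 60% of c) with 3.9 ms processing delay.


Speed = 0.6 * 3e5 km/s = 180000 km/s
Propagation delay = 2835 / 180000 = 0.0158 s = 15.75 ms
Processing delay = 3.9 ms
Total one-way latency = 19.65 ms


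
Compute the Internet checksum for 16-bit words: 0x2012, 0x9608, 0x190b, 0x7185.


Sum all words (with carry folding):
+ 0x2012 = 0x2012
+ 0x9608 = 0xb61a
+ 0x190b = 0xcf25
+ 0x7185 = 0x40ab
One's complement: ~0x40ab
Checksum = 0xbf54


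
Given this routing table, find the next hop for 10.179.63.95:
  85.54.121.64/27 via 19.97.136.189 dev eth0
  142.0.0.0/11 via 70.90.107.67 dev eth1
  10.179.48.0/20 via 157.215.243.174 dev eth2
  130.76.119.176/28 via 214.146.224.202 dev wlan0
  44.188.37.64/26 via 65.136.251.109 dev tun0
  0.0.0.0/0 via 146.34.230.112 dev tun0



Longest prefix match for 10.179.63.95:
  /27 85.54.121.64: no
  /11 142.0.0.0: no
  /20 10.179.48.0: MATCH
  /28 130.76.119.176: no
  /26 44.188.37.64: no
  /0 0.0.0.0: MATCH
Selected: next-hop 157.215.243.174 via eth2 (matched /20)


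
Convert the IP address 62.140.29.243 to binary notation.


62 = 00111110
140 = 10001100
29 = 00011101
243 = 11110011
Binary: 00111110.10001100.00011101.11110011


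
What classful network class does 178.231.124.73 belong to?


First octet: 178
Binary: 10110010
10xxxxxx -> Class B (128-191)
Class B, default mask 255.255.0.0 (/16)


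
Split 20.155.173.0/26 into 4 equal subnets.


New prefix = 26 + 2 = 28
Each subnet has 16 addresses
  20.155.173.0/28
  20.155.173.16/28
  20.155.173.32/28
  20.155.173.48/28
Subnets: 20.155.173.0/28, 20.155.173.16/28, 20.155.173.32/28, 20.155.173.48/28


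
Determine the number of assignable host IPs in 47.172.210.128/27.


Host bits = 32 - 27 = 5
Total addresses = 2^5 = 32
Usable = total - 2 (network and broadcast)
Usable hosts: 30


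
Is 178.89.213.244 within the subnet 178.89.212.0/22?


Subnet network: 178.89.212.0
Test IP AND mask: 178.89.212.0
Yes, 178.89.213.244 is in 178.89.212.0/22


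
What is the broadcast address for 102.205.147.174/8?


Network: 102.0.0.0/8
Host bits = 24
Set all host bits to 1:
Broadcast: 102.255.255.255


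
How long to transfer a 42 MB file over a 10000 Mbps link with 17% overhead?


Effective throughput = 10000 * (1 - 17/100) = 8300 Mbps
File size in Mb = 42 * 8 = 336 Mb
Time = 336 / 8300
Time = 0.0405 seconds


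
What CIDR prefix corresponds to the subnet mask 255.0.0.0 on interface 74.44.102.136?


Binary: 11111111.00000000.00000000.00000000
Count leading 1s
Prefix: /8


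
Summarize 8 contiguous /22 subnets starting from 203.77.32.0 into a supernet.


Original prefix: /22
Number of subnets: 8 = 2^3
New prefix = 22 - 3 = 19
Supernet: 203.77.32.0/19


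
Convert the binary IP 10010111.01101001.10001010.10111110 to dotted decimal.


10010111 = 151
01101001 = 105
10001010 = 138
10111110 = 190
IP: 151.105.138.190


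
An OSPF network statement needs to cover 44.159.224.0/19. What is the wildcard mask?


Subnet mask: 255.255.224.0
Wildcard = 255.255.255.255 - subnet mask
255 - 255 = 0
255 - 255 = 0
255 - 224 = 31
255 - 0 = 255
Wildcard: 0.0.31.255


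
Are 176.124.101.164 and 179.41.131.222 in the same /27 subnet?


Mask: 255.255.255.224
176.124.101.164 AND mask = 176.124.101.160
179.41.131.222 AND mask = 179.41.131.192
No, different subnets (176.124.101.160 vs 179.41.131.192)


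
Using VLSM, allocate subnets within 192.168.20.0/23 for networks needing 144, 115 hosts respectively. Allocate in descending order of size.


144 hosts -> /24 (254 usable): 192.168.20.0/24
115 hosts -> /25 (126 usable): 192.168.21.0/25
Allocation: 192.168.20.0/24 (144 hosts, 254 usable); 192.168.21.0/25 (115 hosts, 126 usable)


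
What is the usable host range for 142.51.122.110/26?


Network: 142.51.122.64
Broadcast: 142.51.122.127
First usable = network + 1
Last usable = broadcast - 1
Range: 142.51.122.65 to 142.51.122.126


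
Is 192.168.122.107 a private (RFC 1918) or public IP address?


RFC 1918 private ranges:
  10.0.0.0/8 (10.0.0.0 - 10.255.255.255)
  172.16.0.0/12 (172.16.0.0 - 172.31.255.255)
  192.168.0.0/16 (192.168.0.0 - 192.168.255.255)
Private (in 192.168.0.0/16)


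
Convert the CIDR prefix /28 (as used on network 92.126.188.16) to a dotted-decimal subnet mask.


/28 means 28 network bits, 4 host bits
Binary: 11111111111111111111111111110000
Mask: 255.255.255.240


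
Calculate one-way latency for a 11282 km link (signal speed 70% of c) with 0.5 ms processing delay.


Speed = 0.7 * 3e5 km/s = 210000 km/s
Propagation delay = 11282 / 210000 = 0.0537 s = 53.7238 ms
Processing delay = 0.5 ms
Total one-way latency = 54.2238 ms


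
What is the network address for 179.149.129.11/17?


IP:   10110011.10010101.10000001.00001011
Mask: 11111111.11111111.10000000.00000000
AND operation:
Net:  10110011.10010101.10000000.00000000
Network: 179.149.128.0/17


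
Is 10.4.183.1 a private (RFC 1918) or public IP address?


RFC 1918 private ranges:
  10.0.0.0/8 (10.0.0.0 - 10.255.255.255)
  172.16.0.0/12 (172.16.0.0 - 172.31.255.255)
  192.168.0.0/16 (192.168.0.0 - 192.168.255.255)
Private (in 10.0.0.0/8)


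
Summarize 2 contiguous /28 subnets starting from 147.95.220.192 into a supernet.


Original prefix: /28
Number of subnets: 2 = 2^1
New prefix = 28 - 1 = 27
Supernet: 147.95.220.192/27


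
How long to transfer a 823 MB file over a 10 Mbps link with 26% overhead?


Effective throughput = 10 * (1 - 26/100) = 7.4 Mbps
File size in Mb = 823 * 8 = 6584 Mb
Time = 6584 / 7.4
Time = 889.7297 seconds


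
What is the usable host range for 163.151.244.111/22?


Network: 163.151.244.0
Broadcast: 163.151.247.255
First usable = network + 1
Last usable = broadcast - 1
Range: 163.151.244.1 to 163.151.247.254


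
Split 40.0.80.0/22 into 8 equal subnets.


New prefix = 22 + 3 = 25
Each subnet has 128 addresses
  40.0.80.0/25
  40.0.80.128/25
  40.0.81.0/25
  40.0.81.128/25
  40.0.82.0/25
  40.0.82.128/25
  40.0.83.0/25
  40.0.83.128/25
Subnets: 40.0.80.0/25, 40.0.80.128/25, 40.0.81.0/25, 40.0.81.128/25, 40.0.82.0/25, 40.0.82.128/25, 40.0.83.0/25, 40.0.83.128/25


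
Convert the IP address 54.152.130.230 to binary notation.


54 = 00110110
152 = 10011000
130 = 10000010
230 = 11100110
Binary: 00110110.10011000.10000010.11100110


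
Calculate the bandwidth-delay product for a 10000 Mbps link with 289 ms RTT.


BDP = bandwidth * RTT
= 10000 Mbps * 289 ms
= 10000 * 1e6 * 289 / 1000 bits
= 2890000000 bits
= 361250000 bytes
= 352783.2031 KB
BDP = 2890000000 bits (361250000 bytes)


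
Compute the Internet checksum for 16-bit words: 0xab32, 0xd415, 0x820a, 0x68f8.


Sum all words (with carry folding):
+ 0xab32 = 0xab32
+ 0xd415 = 0x7f48
+ 0x820a = 0x0153
+ 0x68f8 = 0x6a4b
One's complement: ~0x6a4b
Checksum = 0x95b4


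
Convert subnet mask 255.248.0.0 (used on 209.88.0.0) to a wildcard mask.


Subnet mask: 255.248.0.0
Wildcard = 255.255.255.255 - subnet mask
255 - 255 = 0
255 - 248 = 7
255 - 0 = 255
255 - 0 = 255
Wildcard: 0.7.255.255


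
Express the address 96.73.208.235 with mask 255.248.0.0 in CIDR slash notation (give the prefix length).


Binary: 11111111.11111000.00000000.00000000
Count leading 1s
Prefix: /13


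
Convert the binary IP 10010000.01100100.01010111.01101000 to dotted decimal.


10010000 = 144
01100100 = 100
01010111 = 87
01101000 = 104
IP: 144.100.87.104


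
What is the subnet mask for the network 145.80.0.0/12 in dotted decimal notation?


/12 means 12 network bits, 20 host bits
Binary: 11111111111100000000000000000000
Mask: 255.240.0.0


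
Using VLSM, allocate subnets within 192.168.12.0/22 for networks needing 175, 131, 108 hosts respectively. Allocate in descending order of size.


175 hosts -> /24 (254 usable): 192.168.12.0/24
131 hosts -> /24 (254 usable): 192.168.13.0/24
108 hosts -> /25 (126 usable): 192.168.14.0/25
Allocation: 192.168.12.0/24 (175 hosts, 254 usable); 192.168.13.0/24 (131 hosts, 254 usable); 192.168.14.0/25 (108 hosts, 126 usable)


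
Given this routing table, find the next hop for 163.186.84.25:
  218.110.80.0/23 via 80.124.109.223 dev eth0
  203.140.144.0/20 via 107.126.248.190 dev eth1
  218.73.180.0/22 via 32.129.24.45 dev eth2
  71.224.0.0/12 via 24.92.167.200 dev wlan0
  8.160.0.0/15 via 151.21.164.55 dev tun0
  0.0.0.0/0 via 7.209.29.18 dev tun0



Longest prefix match for 163.186.84.25:
  /23 218.110.80.0: no
  /20 203.140.144.0: no
  /22 218.73.180.0: no
  /12 71.224.0.0: no
  /15 8.160.0.0: no
  /0 0.0.0.0: MATCH
Selected: next-hop 7.209.29.18 via tun0 (matched /0)


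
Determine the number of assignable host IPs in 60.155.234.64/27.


Host bits = 32 - 27 = 5
Total addresses = 2^5 = 32
Usable = total - 2 (network and broadcast)
Usable hosts: 30


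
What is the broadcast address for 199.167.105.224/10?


Network: 199.128.0.0/10
Host bits = 22
Set all host bits to 1:
Broadcast: 199.191.255.255


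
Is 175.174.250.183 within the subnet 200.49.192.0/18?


Subnet network: 200.49.192.0
Test IP AND mask: 175.174.192.0
No, 175.174.250.183 is not in 200.49.192.0/18


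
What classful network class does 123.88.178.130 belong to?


First octet: 123
Binary: 01111011
0xxxxxxx -> Class A (1-126)
Class A, default mask 255.0.0.0 (/8)


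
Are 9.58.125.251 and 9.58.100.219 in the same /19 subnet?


Mask: 255.255.224.0
9.58.125.251 AND mask = 9.58.96.0
9.58.100.219 AND mask = 9.58.96.0
Yes, same subnet (9.58.96.0)


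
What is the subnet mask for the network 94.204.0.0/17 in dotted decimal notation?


/17 means 17 network bits, 15 host bits
Binary: 11111111111111111000000000000000
Mask: 255.255.128.0


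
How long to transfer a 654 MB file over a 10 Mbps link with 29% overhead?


Effective throughput = 10 * (1 - 29/100) = 7.1 Mbps
File size in Mb = 654 * 8 = 5232 Mb
Time = 5232 / 7.1
Time = 736.9014 seconds


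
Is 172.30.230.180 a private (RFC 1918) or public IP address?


RFC 1918 private ranges:
  10.0.0.0/8 (10.0.0.0 - 10.255.255.255)
  172.16.0.0/12 (172.16.0.0 - 172.31.255.255)
  192.168.0.0/16 (192.168.0.0 - 192.168.255.255)
Private (in 172.16.0.0/12)


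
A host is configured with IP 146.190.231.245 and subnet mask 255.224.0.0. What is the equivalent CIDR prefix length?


Binary: 11111111.11100000.00000000.00000000
Count leading 1s
Prefix: /11


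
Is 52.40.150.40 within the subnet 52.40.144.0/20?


Subnet network: 52.40.144.0
Test IP AND mask: 52.40.144.0
Yes, 52.40.150.40 is in 52.40.144.0/20


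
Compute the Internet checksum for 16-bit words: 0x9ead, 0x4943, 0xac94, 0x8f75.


Sum all words (with carry folding):
+ 0x9ead = 0x9ead
+ 0x4943 = 0xe7f0
+ 0xac94 = 0x9485
+ 0x8f75 = 0x23fb
One's complement: ~0x23fb
Checksum = 0xdc04


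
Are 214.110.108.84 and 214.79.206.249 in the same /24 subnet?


Mask: 255.255.255.0
214.110.108.84 AND mask = 214.110.108.0
214.79.206.249 AND mask = 214.79.206.0
No, different subnets (214.110.108.0 vs 214.79.206.0)


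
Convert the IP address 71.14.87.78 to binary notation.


71 = 01000111
14 = 00001110
87 = 01010111
78 = 01001110
Binary: 01000111.00001110.01010111.01001110


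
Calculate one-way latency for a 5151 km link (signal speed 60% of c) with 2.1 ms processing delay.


Speed = 0.6 * 3e5 km/s = 180000 km/s
Propagation delay = 5151 / 180000 = 0.0286 s = 28.6167 ms
Processing delay = 2.1 ms
Total one-way latency = 30.7167 ms


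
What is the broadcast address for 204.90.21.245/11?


Network: 204.64.0.0/11
Host bits = 21
Set all host bits to 1:
Broadcast: 204.95.255.255


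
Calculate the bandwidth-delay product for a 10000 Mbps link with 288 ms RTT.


BDP = bandwidth * RTT
= 10000 Mbps * 288 ms
= 10000 * 1e6 * 288 / 1000 bits
= 2880000000 bits
= 360000000 bytes
= 351562.5 KB
BDP = 2880000000 bits (360000000 bytes)


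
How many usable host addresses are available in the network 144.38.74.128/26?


Host bits = 32 - 26 = 6
Total addresses = 2^6 = 64
Usable = total - 2 (network and broadcast)
Usable hosts: 62


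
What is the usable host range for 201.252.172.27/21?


Network: 201.252.168.0
Broadcast: 201.252.175.255
First usable = network + 1
Last usable = broadcast - 1
Range: 201.252.168.1 to 201.252.175.254


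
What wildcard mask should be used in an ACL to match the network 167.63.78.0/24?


Subnet mask: 255.255.255.0
Wildcard = 255.255.255.255 - subnet mask
255 - 255 = 0
255 - 255 = 0
255 - 255 = 0
255 - 0 = 255
Wildcard: 0.0.0.255


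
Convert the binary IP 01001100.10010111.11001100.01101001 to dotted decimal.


01001100 = 76
10010111 = 151
11001100 = 204
01101001 = 105
IP: 76.151.204.105


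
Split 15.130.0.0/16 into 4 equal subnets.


New prefix = 16 + 2 = 18
Each subnet has 16384 addresses
  15.130.0.0/18
  15.130.64.0/18
  15.130.128.0/18
  15.130.192.0/18
Subnets: 15.130.0.0/18, 15.130.64.0/18, 15.130.128.0/18, 15.130.192.0/18


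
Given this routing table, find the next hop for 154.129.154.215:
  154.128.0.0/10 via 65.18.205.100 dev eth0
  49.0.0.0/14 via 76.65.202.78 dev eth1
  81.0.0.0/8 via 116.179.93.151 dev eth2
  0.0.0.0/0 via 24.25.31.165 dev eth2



Longest prefix match for 154.129.154.215:
  /10 154.128.0.0: MATCH
  /14 49.0.0.0: no
  /8 81.0.0.0: no
  /0 0.0.0.0: MATCH
Selected: next-hop 65.18.205.100 via eth0 (matched /10)


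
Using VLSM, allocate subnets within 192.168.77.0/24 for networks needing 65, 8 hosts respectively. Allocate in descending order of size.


65 hosts -> /25 (126 usable): 192.168.77.0/25
8 hosts -> /28 (14 usable): 192.168.77.128/28
Allocation: 192.168.77.0/25 (65 hosts, 126 usable); 192.168.77.128/28 (8 hosts, 14 usable)


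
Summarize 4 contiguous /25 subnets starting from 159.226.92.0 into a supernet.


Original prefix: /25
Number of subnets: 4 = 2^2
New prefix = 25 - 2 = 23
Supernet: 159.226.92.0/23


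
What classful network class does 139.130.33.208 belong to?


First octet: 139
Binary: 10001011
10xxxxxx -> Class B (128-191)
Class B, default mask 255.255.0.0 (/16)


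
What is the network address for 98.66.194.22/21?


IP:   01100010.01000010.11000010.00010110
Mask: 11111111.11111111.11111000.00000000
AND operation:
Net:  01100010.01000010.11000000.00000000
Network: 98.66.192.0/21


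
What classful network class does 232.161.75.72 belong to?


First octet: 232
Binary: 11101000
1110xxxx -> Class D (224-239)
Class D (multicast), default mask N/A


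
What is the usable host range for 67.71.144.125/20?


Network: 67.71.144.0
Broadcast: 67.71.159.255
First usable = network + 1
Last usable = broadcast - 1
Range: 67.71.144.1 to 67.71.159.254


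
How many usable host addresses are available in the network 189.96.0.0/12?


Host bits = 32 - 12 = 20
Total addresses = 2^20 = 1048576
Usable = total - 2 (network and broadcast)
Usable hosts: 1048574


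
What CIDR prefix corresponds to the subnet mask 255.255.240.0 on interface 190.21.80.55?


Binary: 11111111.11111111.11110000.00000000
Count leading 1s
Prefix: /20


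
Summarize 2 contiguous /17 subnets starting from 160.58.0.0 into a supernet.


Original prefix: /17
Number of subnets: 2 = 2^1
New prefix = 17 - 1 = 16
Supernet: 160.58.0.0/16


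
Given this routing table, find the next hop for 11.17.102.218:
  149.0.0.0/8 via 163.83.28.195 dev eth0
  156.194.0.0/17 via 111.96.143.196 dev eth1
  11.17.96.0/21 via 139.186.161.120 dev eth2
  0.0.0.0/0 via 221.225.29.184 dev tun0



Longest prefix match for 11.17.102.218:
  /8 149.0.0.0: no
  /17 156.194.0.0: no
  /21 11.17.96.0: MATCH
  /0 0.0.0.0: MATCH
Selected: next-hop 139.186.161.120 via eth2 (matched /21)


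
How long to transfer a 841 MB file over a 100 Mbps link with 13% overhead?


Effective throughput = 100 * (1 - 13/100) = 87 Mbps
File size in Mb = 841 * 8 = 6728 Mb
Time = 6728 / 87
Time = 77.3333 seconds


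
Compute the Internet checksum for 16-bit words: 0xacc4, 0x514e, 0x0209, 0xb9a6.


Sum all words (with carry folding):
+ 0xacc4 = 0xacc4
+ 0x514e = 0xfe12
+ 0x0209 = 0x001c
+ 0xb9a6 = 0xb9c2
One's complement: ~0xb9c2
Checksum = 0x463d


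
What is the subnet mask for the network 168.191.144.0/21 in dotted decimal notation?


/21 means 21 network bits, 11 host bits
Binary: 11111111111111111111100000000000
Mask: 255.255.248.0


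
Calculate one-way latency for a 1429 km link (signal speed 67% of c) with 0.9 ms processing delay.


Speed = 0.67 * 3e5 km/s = 201000 km/s
Propagation delay = 1429 / 201000 = 0.0071 s = 7.1095 ms
Processing delay = 0.9 ms
Total one-way latency = 8.0095 ms


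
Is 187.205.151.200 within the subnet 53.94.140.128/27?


Subnet network: 53.94.140.128
Test IP AND mask: 187.205.151.192
No, 187.205.151.200 is not in 53.94.140.128/27


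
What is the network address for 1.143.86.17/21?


IP:   00000001.10001111.01010110.00010001
Mask: 11111111.11111111.11111000.00000000
AND operation:
Net:  00000001.10001111.01010000.00000000
Network: 1.143.80.0/21


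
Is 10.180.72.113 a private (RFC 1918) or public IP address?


RFC 1918 private ranges:
  10.0.0.0/8 (10.0.0.0 - 10.255.255.255)
  172.16.0.0/12 (172.16.0.0 - 172.31.255.255)
  192.168.0.0/16 (192.168.0.0 - 192.168.255.255)
Private (in 10.0.0.0/8)


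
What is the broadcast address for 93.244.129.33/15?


Network: 93.244.0.0/15
Host bits = 17
Set all host bits to 1:
Broadcast: 93.245.255.255


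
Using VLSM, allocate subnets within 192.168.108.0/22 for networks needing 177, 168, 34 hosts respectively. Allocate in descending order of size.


177 hosts -> /24 (254 usable): 192.168.108.0/24
168 hosts -> /24 (254 usable): 192.168.109.0/24
34 hosts -> /26 (62 usable): 192.168.110.0/26
Allocation: 192.168.108.0/24 (177 hosts, 254 usable); 192.168.109.0/24 (168 hosts, 254 usable); 192.168.110.0/26 (34 hosts, 62 usable)


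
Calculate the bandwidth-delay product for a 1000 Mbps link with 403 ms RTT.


BDP = bandwidth * RTT
= 1000 Mbps * 403 ms
= 1000 * 1e6 * 403 / 1000 bits
= 403000000 bits
= 50375000 bytes
= 49194.3359 KB
BDP = 403000000 bits (50375000 bytes)


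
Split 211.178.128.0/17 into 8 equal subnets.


New prefix = 17 + 3 = 20
Each subnet has 4096 addresses
  211.178.128.0/20
  211.178.144.0/20
  211.178.160.0/20
  211.178.176.0/20
  211.178.192.0/20
  211.178.208.0/20
  211.178.224.0/20
  211.178.240.0/20
Subnets: 211.178.128.0/20, 211.178.144.0/20, 211.178.160.0/20, 211.178.176.0/20, 211.178.192.0/20, 211.178.208.0/20, 211.178.224.0/20, 211.178.240.0/20


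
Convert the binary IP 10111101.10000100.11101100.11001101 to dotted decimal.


10111101 = 189
10000100 = 132
11101100 = 236
11001101 = 205
IP: 189.132.236.205


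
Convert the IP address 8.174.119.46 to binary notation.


8 = 00001000
174 = 10101110
119 = 01110111
46 = 00101110
Binary: 00001000.10101110.01110111.00101110


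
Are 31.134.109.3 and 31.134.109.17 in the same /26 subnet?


Mask: 255.255.255.192
31.134.109.3 AND mask = 31.134.109.0
31.134.109.17 AND mask = 31.134.109.0
Yes, same subnet (31.134.109.0)


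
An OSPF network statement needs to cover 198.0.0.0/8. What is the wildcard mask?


Subnet mask: 255.0.0.0
Wildcard = 255.255.255.255 - subnet mask
255 - 255 = 0
255 - 0 = 255
255 - 0 = 255
255 - 0 = 255
Wildcard: 0.255.255.255


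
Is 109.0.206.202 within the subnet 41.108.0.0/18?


Subnet network: 41.108.0.0
Test IP AND mask: 109.0.192.0
No, 109.0.206.202 is not in 41.108.0.0/18


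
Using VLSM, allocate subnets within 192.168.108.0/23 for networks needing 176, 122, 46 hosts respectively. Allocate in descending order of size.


176 hosts -> /24 (254 usable): 192.168.108.0/24
122 hosts -> /25 (126 usable): 192.168.109.0/25
46 hosts -> /26 (62 usable): 192.168.109.128/26
Allocation: 192.168.108.0/24 (176 hosts, 254 usable); 192.168.109.0/25 (122 hosts, 126 usable); 192.168.109.128/26 (46 hosts, 62 usable)


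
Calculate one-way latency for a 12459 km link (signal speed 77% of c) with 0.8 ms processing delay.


Speed = 0.77 * 3e5 km/s = 231000 km/s
Propagation delay = 12459 / 231000 = 0.0539 s = 53.9351 ms
Processing delay = 0.8 ms
Total one-way latency = 54.7351 ms


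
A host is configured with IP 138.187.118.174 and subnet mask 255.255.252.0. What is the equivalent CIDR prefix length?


Binary: 11111111.11111111.11111100.00000000
Count leading 1s
Prefix: /22


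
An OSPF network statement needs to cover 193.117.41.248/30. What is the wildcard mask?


Subnet mask: 255.255.255.252
Wildcard = 255.255.255.255 - subnet mask
255 - 255 = 0
255 - 255 = 0
255 - 255 = 0
255 - 252 = 3
Wildcard: 0.0.0.3


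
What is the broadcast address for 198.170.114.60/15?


Network: 198.170.0.0/15
Host bits = 17
Set all host bits to 1:
Broadcast: 198.171.255.255


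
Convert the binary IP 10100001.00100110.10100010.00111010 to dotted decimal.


10100001 = 161
00100110 = 38
10100010 = 162
00111010 = 58
IP: 161.38.162.58


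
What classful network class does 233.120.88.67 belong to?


First octet: 233
Binary: 11101001
1110xxxx -> Class D (224-239)
Class D (multicast), default mask N/A


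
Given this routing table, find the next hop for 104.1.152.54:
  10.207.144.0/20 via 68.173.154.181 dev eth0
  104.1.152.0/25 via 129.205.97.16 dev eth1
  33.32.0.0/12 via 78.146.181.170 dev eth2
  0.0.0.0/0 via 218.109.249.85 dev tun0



Longest prefix match for 104.1.152.54:
  /20 10.207.144.0: no
  /25 104.1.152.0: MATCH
  /12 33.32.0.0: no
  /0 0.0.0.0: MATCH
Selected: next-hop 129.205.97.16 via eth1 (matched /25)


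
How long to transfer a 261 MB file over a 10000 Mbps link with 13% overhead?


Effective throughput = 10000 * (1 - 13/100) = 8700 Mbps
File size in Mb = 261 * 8 = 2088 Mb
Time = 2088 / 8700
Time = 0.24 seconds


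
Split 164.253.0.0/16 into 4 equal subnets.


New prefix = 16 + 2 = 18
Each subnet has 16384 addresses
  164.253.0.0/18
  164.253.64.0/18
  164.253.128.0/18
  164.253.192.0/18
Subnets: 164.253.0.0/18, 164.253.64.0/18, 164.253.128.0/18, 164.253.192.0/18


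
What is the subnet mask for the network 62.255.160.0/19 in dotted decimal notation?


/19 means 19 network bits, 13 host bits
Binary: 11111111111111111110000000000000
Mask: 255.255.224.0


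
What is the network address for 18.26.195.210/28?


IP:   00010010.00011010.11000011.11010010
Mask: 11111111.11111111.11111111.11110000
AND operation:
Net:  00010010.00011010.11000011.11010000
Network: 18.26.195.208/28


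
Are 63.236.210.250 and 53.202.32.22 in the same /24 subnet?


Mask: 255.255.255.0
63.236.210.250 AND mask = 63.236.210.0
53.202.32.22 AND mask = 53.202.32.0
No, different subnets (63.236.210.0 vs 53.202.32.0)


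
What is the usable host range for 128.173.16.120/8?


Network: 128.0.0.0
Broadcast: 128.255.255.255
First usable = network + 1
Last usable = broadcast - 1
Range: 128.0.0.1 to 128.255.255.254


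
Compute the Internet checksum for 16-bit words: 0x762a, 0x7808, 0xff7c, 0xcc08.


Sum all words (with carry folding):
+ 0x762a = 0x762a
+ 0x7808 = 0xee32
+ 0xff7c = 0xedaf
+ 0xcc08 = 0xb9b8
One's complement: ~0xb9b8
Checksum = 0x4647


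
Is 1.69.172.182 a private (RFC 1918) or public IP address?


RFC 1918 private ranges:
  10.0.0.0/8 (10.0.0.0 - 10.255.255.255)
  172.16.0.0/12 (172.16.0.0 - 172.31.255.255)
  192.168.0.0/16 (192.168.0.0 - 192.168.255.255)
Public (not in any RFC 1918 range)


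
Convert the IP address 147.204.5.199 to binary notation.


147 = 10010011
204 = 11001100
5 = 00000101
199 = 11000111
Binary: 10010011.11001100.00000101.11000111


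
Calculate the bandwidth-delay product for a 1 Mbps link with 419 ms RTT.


BDP = bandwidth * RTT
= 1 Mbps * 419 ms
= 1 * 1e6 * 419 / 1000 bits
= 419000 bits
= 52375 bytes
= 51.1475 KB
BDP = 419000 bits (52375 bytes)


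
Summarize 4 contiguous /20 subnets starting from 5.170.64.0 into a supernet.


Original prefix: /20
Number of subnets: 4 = 2^2
New prefix = 20 - 2 = 18
Supernet: 5.170.64.0/18


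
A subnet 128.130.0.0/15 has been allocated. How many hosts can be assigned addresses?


Host bits = 32 - 15 = 17
Total addresses = 2^17 = 131072
Usable = total - 2 (network and broadcast)
Usable hosts: 131070


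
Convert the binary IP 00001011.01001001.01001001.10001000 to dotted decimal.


00001011 = 11
01001001 = 73
01001001 = 73
10001000 = 136
IP: 11.73.73.136


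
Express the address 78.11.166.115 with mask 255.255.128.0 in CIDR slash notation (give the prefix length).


Binary: 11111111.11111111.10000000.00000000
Count leading 1s
Prefix: /17


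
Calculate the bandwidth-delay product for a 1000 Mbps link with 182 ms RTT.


BDP = bandwidth * RTT
= 1000 Mbps * 182 ms
= 1000 * 1e6 * 182 / 1000 bits
= 182000000 bits
= 22750000 bytes
= 22216.7969 KB
BDP = 182000000 bits (22750000 bytes)


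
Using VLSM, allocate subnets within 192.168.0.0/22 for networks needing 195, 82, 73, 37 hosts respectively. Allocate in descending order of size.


195 hosts -> /24 (254 usable): 192.168.0.0/24
82 hosts -> /25 (126 usable): 192.168.1.0/25
73 hosts -> /25 (126 usable): 192.168.1.128/25
37 hosts -> /26 (62 usable): 192.168.2.0/26
Allocation: 192.168.0.0/24 (195 hosts, 254 usable); 192.168.1.0/25 (82 hosts, 126 usable); 192.168.1.128/25 (73 hosts, 126 usable); 192.168.2.0/26 (37 hosts, 62 usable)


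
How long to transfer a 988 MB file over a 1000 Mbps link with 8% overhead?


Effective throughput = 1000 * (1 - 8/100) = 920 Mbps
File size in Mb = 988 * 8 = 7904 Mb
Time = 7904 / 920
Time = 8.5913 seconds


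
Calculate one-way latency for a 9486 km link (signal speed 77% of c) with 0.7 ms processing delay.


Speed = 0.77 * 3e5 km/s = 231000 km/s
Propagation delay = 9486 / 231000 = 0.0411 s = 41.0649 ms
Processing delay = 0.7 ms
Total one-way latency = 41.7649 ms


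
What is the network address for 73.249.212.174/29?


IP:   01001001.11111001.11010100.10101110
Mask: 11111111.11111111.11111111.11111000
AND operation:
Net:  01001001.11111001.11010100.10101000
Network: 73.249.212.168/29


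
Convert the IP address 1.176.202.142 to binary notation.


1 = 00000001
176 = 10110000
202 = 11001010
142 = 10001110
Binary: 00000001.10110000.11001010.10001110


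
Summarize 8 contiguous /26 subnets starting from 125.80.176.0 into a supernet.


Original prefix: /26
Number of subnets: 8 = 2^3
New prefix = 26 - 3 = 23
Supernet: 125.80.176.0/23


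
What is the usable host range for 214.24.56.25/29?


Network: 214.24.56.24
Broadcast: 214.24.56.31
First usable = network + 1
Last usable = broadcast - 1
Range: 214.24.56.25 to 214.24.56.30


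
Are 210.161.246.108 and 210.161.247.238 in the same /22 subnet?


Mask: 255.255.252.0
210.161.246.108 AND mask = 210.161.244.0
210.161.247.238 AND mask = 210.161.244.0
Yes, same subnet (210.161.244.0)


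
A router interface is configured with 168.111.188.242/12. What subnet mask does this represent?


/12 means 12 network bits, 20 host bits
Binary: 11111111111100000000000000000000
Mask: 255.240.0.0


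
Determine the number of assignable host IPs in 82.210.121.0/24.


Host bits = 32 - 24 = 8
Total addresses = 2^8 = 256
Usable = total - 2 (network and broadcast)
Usable hosts: 254
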